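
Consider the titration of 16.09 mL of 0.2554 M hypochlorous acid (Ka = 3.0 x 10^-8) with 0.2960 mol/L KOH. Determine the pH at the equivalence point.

n(HClO) = 0.2554 x 0.01609 = 0.004109 mol; V(KOH) at equivalence = 0.004109/0.2960 = 0.01388 L.
At equivalence all the acid is converted to ClO-; total volume = 0.01609 + 0.01388 = 0.02997 L, so [ClO-] = 0.004109/0.02997 = 0.1371 M.
Kb = Kw/Ka = 1.0e-14 / 3.0 x 10^-8 = 3.33e-7.
[OH^-] = sqrt(Kb x [ClO-]) = sqrt(3.33e-7 x 0.1371) = 0.000214 M.
pOH = 3.67, so pH = 14.00 - 3.67 = 10.33.

10.33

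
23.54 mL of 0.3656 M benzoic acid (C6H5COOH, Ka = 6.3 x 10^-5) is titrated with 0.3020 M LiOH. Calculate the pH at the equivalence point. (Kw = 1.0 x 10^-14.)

8.71

n(C6H5COOH) = 0.3656 x 0.02354 = 0.008606 mol; V(LiOH) at equivalence = 0.008606/0.3020 = 0.02850 L.
At equivalence all the acid is converted to C6H5COO-; total volume = 0.02354 + 0.02850 = 0.05204 L, so [C6H5COO-] = 0.008606/0.05204 = 0.1654 M.
Kb = Kw/Ka = 1.0e-14 / 6.3 x 10^-5 = 1.59e-10.
[OH^-] = sqrt(Kb x [C6H5COO-]) = sqrt(1.59e-10 x 0.1654) = 5.12e-6 M.
pOH = 5.29, so pH = 14.00 - 5.29 = 8.71.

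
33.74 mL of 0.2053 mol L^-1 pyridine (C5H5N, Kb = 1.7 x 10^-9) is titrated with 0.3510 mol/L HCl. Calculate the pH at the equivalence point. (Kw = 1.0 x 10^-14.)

3.06

n(C5H5N) = 0.2053 x 0.03374 = 0.006927 mol; V(HCl) at equivalence = 0.006927/0.3510 = 0.01973 L.
At equivalence the base is fully converted to C5H5NH+; total volume = 0.05347 L, so [C5H5NH+] = 0.006927/0.05347 = 0.1295 M.
Ka(C5H5NH+) = Kw/Kb = 1.0e-14 / 1.7 x 10^-9 = 5.88e-6.
[H^+] = sqrt(Ka x [C5H5NH+]) = sqrt(5.88e-6 x 0.1295) = 0.000873 M.
pH = -log(0.000873) = 3.06.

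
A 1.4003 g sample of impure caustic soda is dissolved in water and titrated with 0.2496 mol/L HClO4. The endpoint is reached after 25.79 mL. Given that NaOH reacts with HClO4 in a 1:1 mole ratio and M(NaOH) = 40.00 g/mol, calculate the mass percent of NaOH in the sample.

18.4%

n(HClO4) = 0.2496 x 0.02579 = 0.006437 mol.
n(NaOH) = 0.006437 / 1 = 0.006437 mol.
mass of NaOH = 0.006437 x 40.00 = 0.2575 g.
% purity = 0.2575 / 1.4003 x 100 = 18.4%.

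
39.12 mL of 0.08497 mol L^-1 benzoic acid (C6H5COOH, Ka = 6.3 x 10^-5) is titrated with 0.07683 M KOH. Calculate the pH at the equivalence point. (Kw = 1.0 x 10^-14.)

n(C6H5COOH) = 0.08497 x 0.03912 = 0.003324 mol; V(KOH) at equivalence = 0.003324/0.07683 = 0.04326 L.
At equivalence all the acid is converted to C6H5COO-; total volume = 0.03912 + 0.04326 = 0.08238 L, so [C6H5COO-] = 0.003324/0.08238 = 0.04035 M.
Kb = Kw/Ka = 1.0e-14 / 6.3 x 10^-5 = 1.59e-10.
[OH^-] = sqrt(Kb x [C6H5COO-]) = sqrt(1.59e-10 x 0.04035) = 2.53e-6 M.
pOH = 5.60, so pH = 14.00 - 5.60 = 8.40.

8.40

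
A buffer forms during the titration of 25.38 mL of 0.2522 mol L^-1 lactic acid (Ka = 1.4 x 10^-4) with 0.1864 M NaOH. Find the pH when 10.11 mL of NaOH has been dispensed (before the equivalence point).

3.47

Initial n(HC3H5O3) = 0.2522 x 0.02538 = 0.006401 mol.
n(NaOH) added = 0.1864 x 0.01011 = 0.001885 mol, converting that many moles of HC3H5O3 to C3H5O3-.
Remaining n(HC3H5O3) = 0.004516 mol; n(C3H5O3-) = 0.001885 mol.
By Henderson-Hasselbalch, pH = pKa + log([A^-]/[HA]) = 3.85 + log(0.001885/0.004516) = 3.85 + (-0.38) = 3.47.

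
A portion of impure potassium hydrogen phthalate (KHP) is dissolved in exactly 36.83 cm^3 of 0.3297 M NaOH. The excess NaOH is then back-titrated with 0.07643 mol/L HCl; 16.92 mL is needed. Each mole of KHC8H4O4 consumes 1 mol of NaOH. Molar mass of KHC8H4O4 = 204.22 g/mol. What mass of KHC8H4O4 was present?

Total n(NaOH) added = 0.3297 x 0.03683 = 0.01214 mol.
n(HCl) used = 0.07643 x 0.01692 = 0.001293 mol, which equals the excess n(NaOH).
So n(NaOH) consumed by the sample = 0.01214 - 0.001293 = 0.01085 mol.
n(KHC8H4O4) = 0.01085 / 1 = 0.01085 mol.
mass = 0.01085 mol x 204.22 g/mol = 2.22 g.

2.22 g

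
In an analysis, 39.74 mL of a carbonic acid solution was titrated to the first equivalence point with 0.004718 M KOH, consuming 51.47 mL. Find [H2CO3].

0.00611 M

n(KOH) = 0.004718 x 0.05147 = 0.0002428 mol.
At the first equivalence point, 1 mol OH^- react per mol H2CO3, so n(H2CO3) = 0.0002428 / 1 = 0.0002428 mol.
[H2CO3] = 0.0002428 / 0.03974 L = 0.00611 M.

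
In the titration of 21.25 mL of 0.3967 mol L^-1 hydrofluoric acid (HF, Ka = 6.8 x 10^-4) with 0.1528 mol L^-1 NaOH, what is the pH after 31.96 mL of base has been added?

Initial n(HF) = 0.3967 x 0.02125 = 0.008430 mol.
n(NaOH) added = 0.1528 x 0.03196 = 0.004883 mol, converting that many moles of HF to F-.
Remaining n(HF) = 0.003546 mol; n(F-) = 0.004883 mol.
By Henderson-Hasselbalch, pH = pKa + log([A^-]/[HA]) = 3.17 + log(0.004883/0.003546) = 3.17 + (+0.14) = 3.31.

3.31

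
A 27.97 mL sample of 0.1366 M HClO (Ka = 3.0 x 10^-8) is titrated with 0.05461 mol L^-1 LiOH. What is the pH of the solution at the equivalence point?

n(HClO) = 0.1366 x 0.02797 = 0.003821 mol; V(LiOH) at equivalence = 0.003821/0.05461 = 0.06996 L.
At equivalence all the acid is converted to ClO-; total volume = 0.02797 + 0.06996 = 0.09793 L, so [ClO-] = 0.003821/0.09793 = 0.03901 M.
Kb = Kw/Ka = 1.0e-14 / 3.0 x 10^-8 = 3.33e-7.
[OH^-] = sqrt(Kb x [ClO-]) = sqrt(3.33e-7 x 0.03901) = 0.000114 M.
pOH = 3.94, so pH = 14.00 - 3.94 = 10.06.

10.06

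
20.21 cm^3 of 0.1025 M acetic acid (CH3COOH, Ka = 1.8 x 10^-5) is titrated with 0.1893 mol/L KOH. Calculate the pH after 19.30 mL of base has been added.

12.60

n(acid) = 0.1025 x 0.02021 = 0.002072 mol; n(KOH) added = 0.1893 x 0.01930 = 0.003653 mol.
Base is in excess by 0.003653 - 0.002072 = 0.001582 mol in a total volume of 0.03951 L.
[OH^-] = 0.001582/0.03951 = 0.04004 M, so pOH = 1.40 and pH = 14.00 - 1.40 = 12.60.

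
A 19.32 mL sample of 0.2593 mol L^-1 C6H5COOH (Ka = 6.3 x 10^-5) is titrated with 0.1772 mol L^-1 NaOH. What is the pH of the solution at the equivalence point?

8.61

n(C6H5COOH) = 0.2593 x 0.01932 = 0.005010 mol; V(NaOH) at equivalence = 0.005010/0.1772 = 0.02827 L.
At equivalence all the acid is converted to C6H5COO-; total volume = 0.01932 + 0.02827 = 0.04759 L, so [C6H5COO-] = 0.005010/0.04759 = 0.1053 M.
Kb = Kw/Ka = 1.0e-14 / 6.3 x 10^-5 = 1.59e-10.
[OH^-] = sqrt(Kb x [C6H5COO-]) = sqrt(1.59e-10 x 0.1053) = 4.09e-6 M.
pOH = 5.39, so pH = 14.00 - 5.39 = 8.61.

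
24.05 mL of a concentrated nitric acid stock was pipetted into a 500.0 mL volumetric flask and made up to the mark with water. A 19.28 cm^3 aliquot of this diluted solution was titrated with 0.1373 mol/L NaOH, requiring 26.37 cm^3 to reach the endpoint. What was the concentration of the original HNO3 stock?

3.90 M

n(NaOH) = 0.1373 x 0.02637 = 0.003621 mol.
n(HNO3) in the aliquot = 0.003621 mol.
[diluted HNO3] = 0.003621 / 0.01928 = 0.1878 M.
Dilution factor = 500.0/24.05 = 20.79, so [stock] = 0.1878 x 20.79 = 3.90 M.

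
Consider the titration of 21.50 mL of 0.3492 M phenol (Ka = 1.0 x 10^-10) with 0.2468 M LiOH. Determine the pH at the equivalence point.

11.58

n(C6H5OH) = 0.3492 x 0.02150 = 0.007508 mol; V(LiOH) at equivalence = 0.007508/0.2468 = 0.03042 L.
At equivalence all the acid is converted to C6H5O-; total volume = 0.02150 + 0.03042 = 0.05192 L, so [C6H5O-] = 0.007508/0.05192 = 0.1446 M.
Kb = Kw/Ka = 1.0e-14 / 1.0 x 10^-10 = 0.000100.
[OH^-] = sqrt(Kb x [C6H5O-]) = sqrt(0.000100 x 0.1446) = 0.00380 M.
pOH = 2.42, so pH = 14.00 - 2.42 = 11.58.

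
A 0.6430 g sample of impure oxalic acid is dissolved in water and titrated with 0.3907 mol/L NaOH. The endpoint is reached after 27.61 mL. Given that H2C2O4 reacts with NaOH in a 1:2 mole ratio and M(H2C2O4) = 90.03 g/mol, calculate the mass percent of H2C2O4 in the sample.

75.5%

n(NaOH) = 0.3907 x 0.02761 = 0.01079 mol.
n(H2C2O4) = 0.01079 / 2 = 0.005394 mol.
mass of H2C2O4 = 0.005394 x 90.03 = 0.4856 g.
% purity = 0.4856 / 0.6430 x 100 = 75.5%.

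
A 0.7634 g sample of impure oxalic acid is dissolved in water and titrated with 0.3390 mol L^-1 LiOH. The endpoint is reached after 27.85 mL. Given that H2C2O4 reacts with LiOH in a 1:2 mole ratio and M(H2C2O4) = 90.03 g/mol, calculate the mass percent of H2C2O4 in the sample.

55.7%

n(LiOH) = 0.3390 x 0.02785 = 0.009441 mol.
n(H2C2O4) = 0.009441 / 2 = 0.004721 mol.
mass of H2C2O4 = 0.004721 x 90.03 = 0.4250 g.
% purity = 0.4250 / 0.7634 x 100 = 55.7%.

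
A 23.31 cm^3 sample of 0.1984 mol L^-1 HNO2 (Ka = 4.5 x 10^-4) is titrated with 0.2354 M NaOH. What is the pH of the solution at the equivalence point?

n(HNO2) = 0.1984 x 0.02331 = 0.004625 mol; V(NaOH) at equivalence = 0.004625/0.2354 = 0.01965 L.
At equivalence all the acid is converted to NO2-; total volume = 0.02331 + 0.01965 = 0.04296 L, so [NO2-] = 0.004625/0.04296 = 0.1077 M.
Kb = Kw/Ka = 1.0e-14 / 4.5 x 10^-4 = 2.22e-11.
[OH^-] = sqrt(Kb x [NO2-]) = sqrt(2.22e-11 x 0.1077) = 1.55e-6 M.
pOH = 5.81, so pH = 14.00 - 5.81 = 8.19.

8.19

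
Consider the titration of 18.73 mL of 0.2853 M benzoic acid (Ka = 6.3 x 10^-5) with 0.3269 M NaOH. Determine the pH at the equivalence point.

n(C6H5COOH) = 0.2853 x 0.01873 = 0.005344 mol; V(NaOH) at equivalence = 0.005344/0.3269 = 0.01635 L.
At equivalence all the acid is converted to C6H5COO-; total volume = 0.01873 + 0.01635 = 0.03508 L, so [C6H5COO-] = 0.005344/0.03508 = 0.1523 M.
Kb = Kw/Ka = 1.0e-14 / 6.3 x 10^-5 = 1.59e-10.
[OH^-] = sqrt(Kb x [C6H5COO-]) = sqrt(1.59e-10 x 0.1523) = 4.92e-6 M.
pOH = 5.31, so pH = 14.00 - 5.31 = 8.69.

8.69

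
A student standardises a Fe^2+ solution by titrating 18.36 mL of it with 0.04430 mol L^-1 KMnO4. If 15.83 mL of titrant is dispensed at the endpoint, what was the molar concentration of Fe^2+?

n(KMnO4) = 0.04430 x 0.01583 = 0.0007013 mol.
From the balanced equation, 1 mol KMnO4 reacts with 5 mol Fe^2+, so n(Fe^2+) = 0.0007013 x 5/1 = 0.003506 mol.
[Fe^2+] = 0.003506 / 0.01836 L = 0.191 M.

0.191 M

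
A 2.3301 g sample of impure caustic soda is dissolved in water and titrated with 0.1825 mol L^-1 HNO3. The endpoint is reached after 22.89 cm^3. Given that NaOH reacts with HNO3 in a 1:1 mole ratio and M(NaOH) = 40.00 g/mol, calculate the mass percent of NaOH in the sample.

n(HNO3) = 0.1825 x 0.02289 = 0.004177 mol.
n(NaOH) = 0.004177 / 1 = 0.004177 mol.
mass of NaOH = 0.004177 x 40.00 = 0.1671 g.
% purity = 0.1671 / 2.3301 x 100 = 7.17%.

7.17%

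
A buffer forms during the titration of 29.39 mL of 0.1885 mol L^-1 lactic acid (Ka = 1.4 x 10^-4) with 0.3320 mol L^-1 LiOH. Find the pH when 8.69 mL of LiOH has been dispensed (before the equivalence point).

3.89

Initial n(HC3H5O3) = 0.1885 x 0.02939 = 0.005540 mol.
n(LiOH) added = 0.3320 x 0.008690 = 0.002885 mol, converting that many moles of HC3H5O3 to C3H5O3-.
Remaining n(HC3H5O3) = 0.002655 mol; n(C3H5O3-) = 0.002885 mol.
By Henderson-Hasselbalch, pH = pKa + log([A^-]/[HA]) = 3.85 + log(0.002885/0.002655) = 3.85 + (+0.04) = 3.89.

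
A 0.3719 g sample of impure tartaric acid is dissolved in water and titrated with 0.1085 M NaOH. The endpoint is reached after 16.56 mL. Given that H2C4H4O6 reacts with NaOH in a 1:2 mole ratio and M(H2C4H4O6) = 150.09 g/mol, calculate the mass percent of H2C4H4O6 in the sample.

36.3%

n(NaOH) = 0.1085 x 0.01656 = 0.001797 mol.
n(H2C4H4O6) = 0.001797 / 2 = 0.0008984 mol.
mass of H2C4H4O6 = 0.0008984 x 150.09 = 0.1348 g.
% purity = 0.1348 / 0.3719 x 100 = 36.3%.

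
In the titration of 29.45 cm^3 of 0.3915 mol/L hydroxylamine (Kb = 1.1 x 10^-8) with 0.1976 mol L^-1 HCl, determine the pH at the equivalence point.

3.46

n(NH2OH) = 0.3915 x 0.02945 = 0.01153 mol; V(HCl) at equivalence = 0.01153/0.1976 = 0.05835 L.
At equivalence the base is fully converted to NH3OH+; total volume = 0.08780 L, so [NH3OH+] = 0.01153/0.08780 = 0.1313 M.
Ka(NH3OH+) = Kw/Kb = 1.0e-14 / 1.1 x 10^-8 = 9.09e-7.
[H^+] = sqrt(Ka x [NH3OH+]) = sqrt(9.09e-7 x 0.1313) = 0.000346 M.
pH = -log(0.000346) = 3.46.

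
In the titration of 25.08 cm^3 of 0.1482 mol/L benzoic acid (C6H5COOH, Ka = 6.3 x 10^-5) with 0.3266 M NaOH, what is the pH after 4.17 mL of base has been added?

Initial n(C6H5COOH) = 0.1482 x 0.02508 = 0.003717 mol.
n(NaOH) added = 0.3266 x 0.004170 = 0.001362 mol, converting that many moles of C6H5COOH to C6H5COO-.
Remaining n(C6H5COOH) = 0.002355 mol; n(C6H5COO-) = 0.001362 mol.
By Henderson-Hasselbalch, pH = pKa + log([A^-]/[HA]) = 4.20 + log(0.001362/0.002355) = 4.20 + (-0.24) = 3.96.

3.96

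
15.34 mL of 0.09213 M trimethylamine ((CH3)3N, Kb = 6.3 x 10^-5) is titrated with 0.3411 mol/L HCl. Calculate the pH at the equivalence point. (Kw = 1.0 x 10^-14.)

n((CH3)3N) = 0.09213 x 0.01534 = 0.001413 mol; V(HCl) at equivalence = 0.001413/0.3411 = 0.004143 L.
At equivalence the base is fully converted to (CH3)3NH+; total volume = 0.01948 L, so [(CH3)3NH+] = 0.001413/0.01948 = 0.07254 M.
Ka((CH3)3NH+) = Kw/Kb = 1.0e-14 / 6.3 x 10^-5 = 1.59e-10.
[H^+] = sqrt(Ka x [(CH3)3NH+]) = sqrt(1.59e-10 x 0.07254) = 3.39e-6 M.
pH = -log(3.39e-6) = 5.47.

5.47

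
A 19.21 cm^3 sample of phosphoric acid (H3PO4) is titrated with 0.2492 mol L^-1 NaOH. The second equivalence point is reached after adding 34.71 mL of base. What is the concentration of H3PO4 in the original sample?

n(NaOH) = 0.2492 x 0.03471 = 0.008650 mol.
At the second equivalence point, 2 mol OH^- react per mol H3PO4, so n(H3PO4) = 0.008650 / 2 = 0.004325 mol.
[H3PO4] = 0.004325 / 0.01921 L = 0.225 M.

0.225 M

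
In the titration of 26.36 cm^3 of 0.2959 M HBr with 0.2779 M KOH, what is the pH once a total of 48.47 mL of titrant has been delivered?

n(acid) = 0.2959 x 0.02636 = 0.007800 mol; n(KOH) added = 0.2779 x 0.04847 = 0.01347 mol.
Base is in excess by 0.01347 - 0.007800 = 0.005670 mol in a total volume of 0.07483 L.
[OH^-] = 0.005670/0.07483 = 0.07577 M, so pOH = 1.12 and pH = 14.00 - 1.12 = 12.88.

12.88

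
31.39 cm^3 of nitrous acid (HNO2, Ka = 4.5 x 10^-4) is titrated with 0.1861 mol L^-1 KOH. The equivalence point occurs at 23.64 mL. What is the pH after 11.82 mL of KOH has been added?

3.35

11.82 mL is exactly half the equivalence volume (23.64/2), i.e. the half-equivalence point.
There, n(HA) = n(A^-), so pH = pKa = -log(4.5 x 10^-4) = 3.35.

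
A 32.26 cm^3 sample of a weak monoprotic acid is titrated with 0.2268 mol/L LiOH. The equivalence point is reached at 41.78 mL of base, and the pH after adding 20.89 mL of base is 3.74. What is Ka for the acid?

20.89 mL is half of the equivalence volume, so this is the half-equivalence point where [HA] = [A^-].
At half-equivalence pH = pKa, so pKa = 3.74.
Ka = 10^(-3.74) = 1.8 x 10^-4.

1.8 x 10^-4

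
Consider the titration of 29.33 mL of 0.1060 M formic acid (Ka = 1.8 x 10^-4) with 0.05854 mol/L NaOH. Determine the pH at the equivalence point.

n(HCOOH) = 0.1060 x 0.02933 = 0.003109 mol; V(NaOH) at equivalence = 0.003109/0.05854 = 0.05311 L.
At equivalence all the acid is converted to HCOO-; total volume = 0.02933 + 0.05311 = 0.08244 L, so [HCOO-] = 0.003109/0.08244 = 0.03771 M.
Kb = Kw/Ka = 1.0e-14 / 1.8 x 10^-4 = 5.56e-11.
[OH^-] = sqrt(Kb x [HCOO-]) = sqrt(5.56e-11 x 0.03771) = 1.45e-6 M.
pOH = 5.84, so pH = 14.00 - 5.84 = 8.16.

8.16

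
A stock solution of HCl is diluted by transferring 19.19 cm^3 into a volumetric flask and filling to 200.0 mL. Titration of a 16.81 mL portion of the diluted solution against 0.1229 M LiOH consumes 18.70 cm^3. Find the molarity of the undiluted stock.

n(LiOH) = 0.1229 x 0.01870 = 0.002298 mol.
n(HCl) in the aliquot = 0.002298 mol.
[diluted HCl] = 0.002298 / 0.01681 = 0.1367 M.
Dilution factor = 200.0/19.19 = 10.42, so [stock] = 0.1367 x 10.42 = 1.42 M.

1.42 M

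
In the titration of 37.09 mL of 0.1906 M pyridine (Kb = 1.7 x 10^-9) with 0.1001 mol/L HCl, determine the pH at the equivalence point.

n(C5H5N) = 0.1906 x 0.03709 = 0.007069 mol; V(HCl) at equivalence = 0.007069/0.1001 = 0.07062 L.
At equivalence the base is fully converted to C5H5NH+; total volume = 0.1077 L, so [C5H5NH+] = 0.007069/0.1077 = 0.06563 M.
Ka(C5H5NH+) = Kw/Kb = 1.0e-14 / 1.7 x 10^-9 = 5.88e-6.
[H^+] = sqrt(Ka x [C5H5NH+]) = sqrt(5.88e-6 x 0.06563) = 0.000621 M.
pH = -log(0.000621) = 3.21.

3.21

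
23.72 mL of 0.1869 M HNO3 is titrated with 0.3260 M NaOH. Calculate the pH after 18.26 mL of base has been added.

n(acid) = 0.1869 x 0.02372 = 0.004433 mol; n(NaOH) added = 0.3260 x 0.01826 = 0.005953 mol.
Base is in excess by 0.005953 - 0.004433 = 0.001519 mol in a total volume of 0.04198 L.
[OH^-] = 0.001519/0.04198 = 0.03620 M, so pOH = 1.44 and pH = 14.00 - 1.44 = 12.56.

12.56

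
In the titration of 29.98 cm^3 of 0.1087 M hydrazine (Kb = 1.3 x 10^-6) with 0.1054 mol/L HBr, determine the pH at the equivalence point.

n(N2H4) = 0.1087 x 0.02998 = 0.003259 mol; V(HBr) at equivalence = 0.003259/0.1054 = 0.03092 L.
At equivalence the base is fully converted to N2H5+; total volume = 0.06090 L, so [N2H5+] = 0.003259/0.06090 = 0.05351 M.
Ka(N2H5+) = Kw/Kb = 1.0e-14 / 1.3 x 10^-6 = 7.69e-9.
[H^+] = sqrt(Ka x [N2H5+]) = sqrt(7.69e-9 x 0.05351) = 2.03e-5 M.
pH = -log(2.03e-5) = 4.69.

4.69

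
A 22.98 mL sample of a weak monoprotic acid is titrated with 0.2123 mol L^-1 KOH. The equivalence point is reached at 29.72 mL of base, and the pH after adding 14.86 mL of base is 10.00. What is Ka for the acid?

1.0 x 10^-10

14.86 mL is half of the equivalence volume, so this is the half-equivalence point where [HA] = [A^-].
At half-equivalence pH = pKa, so pKa = 10.00.
Ka = 10^(-10.00) = 1.0 x 10^-10.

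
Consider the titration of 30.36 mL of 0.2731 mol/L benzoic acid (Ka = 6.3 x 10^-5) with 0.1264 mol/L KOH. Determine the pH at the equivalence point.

8.57

n(C6H5COOH) = 0.2731 x 0.03036 = 0.008291 mol; V(KOH) at equivalence = 0.008291/0.1264 = 0.06560 L.
At equivalence all the acid is converted to C6H5COO-; total volume = 0.03036 + 0.06560 = 0.09596 L, so [C6H5COO-] = 0.008291/0.09596 = 0.08641 M.
Kb = Kw/Ka = 1.0e-14 / 6.3 x 10^-5 = 1.59e-10.
[OH^-] = sqrt(Kb x [C6H5COO-]) = sqrt(1.59e-10 x 0.08641) = 3.70e-6 M.
pOH = 5.43, so pH = 14.00 - 5.43 = 8.57.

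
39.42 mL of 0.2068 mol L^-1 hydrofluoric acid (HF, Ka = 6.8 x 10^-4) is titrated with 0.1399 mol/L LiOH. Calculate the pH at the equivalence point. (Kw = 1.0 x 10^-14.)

8.04

n(HF) = 0.2068 x 0.03942 = 0.008152 mol; V(LiOH) at equivalence = 0.008152/0.1399 = 0.05827 L.
At equivalence all the acid is converted to F-; total volume = 0.03942 + 0.05827 = 0.09769 L, so [F-] = 0.008152/0.09769 = 0.08345 M.
Kb = Kw/Ka = 1.0e-14 / 6.8 x 10^-4 = 1.47e-11.
[OH^-] = sqrt(Kb x [F-]) = sqrt(1.47e-11 x 0.08345) = 1.11e-6 M.
pOH = 5.96, so pH = 14.00 - 5.96 = 8.04.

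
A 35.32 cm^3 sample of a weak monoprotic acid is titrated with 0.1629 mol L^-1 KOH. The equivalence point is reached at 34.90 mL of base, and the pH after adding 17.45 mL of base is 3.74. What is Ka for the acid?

17.45 mL is half of the equivalence volume, so this is the half-equivalence point where [HA] = [A^-].
At half-equivalence pH = pKa, so pKa = 3.74.
Ka = 10^(-3.74) = 1.8 x 10^-4.

1.8 x 10^-4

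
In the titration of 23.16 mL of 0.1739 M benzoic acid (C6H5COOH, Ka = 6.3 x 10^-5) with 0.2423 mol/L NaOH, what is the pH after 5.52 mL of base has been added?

3.90

Initial n(C6H5COOH) = 0.1739 x 0.02316 = 0.004028 mol.
n(NaOH) added = 0.2423 x 0.005520 = 0.001337 mol, converting that many moles of C6H5COOH to C6H5COO-.
Remaining n(C6H5COOH) = 0.002690 mol; n(C6H5COO-) = 0.001337 mol.
By Henderson-Hasselbalch, pH = pKa + log([A^-]/[HA]) = 4.20 + log(0.001337/0.002690) = 4.20 + (-0.30) = 3.90.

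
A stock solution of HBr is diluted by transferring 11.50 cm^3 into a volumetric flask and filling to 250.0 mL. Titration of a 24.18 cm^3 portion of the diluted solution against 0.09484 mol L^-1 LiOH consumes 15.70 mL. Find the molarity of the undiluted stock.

1.34 M

n(LiOH) = 0.09484 x 0.01570 = 0.001489 mol.
n(HBr) in the aliquot = 0.001489 mol.
[diluted HBr] = 0.001489 / 0.02418 = 0.06158 M.
Dilution factor = 250.0/11.50 = 21.74, so [stock] = 0.06158 x 21.74 = 1.34 M.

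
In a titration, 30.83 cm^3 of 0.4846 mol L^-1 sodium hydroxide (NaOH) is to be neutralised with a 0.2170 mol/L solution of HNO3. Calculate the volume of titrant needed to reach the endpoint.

68.8 mL

n(NaOH) = 0.4846 mol/L x 0.03083 L = 0.01494 mol.
At equivalence n(HNO3) = n(NaOH) = 0.01494 mol.
V(HNO3) = 0.01494 / 0.2170 = 0.06885 L = 68.8 mL.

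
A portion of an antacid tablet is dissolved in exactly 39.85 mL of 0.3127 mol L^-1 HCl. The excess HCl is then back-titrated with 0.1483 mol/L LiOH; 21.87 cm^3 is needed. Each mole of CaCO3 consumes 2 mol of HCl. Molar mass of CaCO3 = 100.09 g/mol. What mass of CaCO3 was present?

Total n(HCl) added = 0.3127 x 0.03985 = 0.01246 mol.
n(LiOH) used = 0.1483 x 0.02187 = 0.003243 mol, which equals the excess n(HCl).
So n(HCl) consumed by the sample = 0.01246 - 0.003243 = 0.009218 mol.
n(CaCO3) = 0.009218 / 2 = 0.004609 mol.
mass = 0.004609 mol x 100.09 g/mol = 0.461 g.

0.461 g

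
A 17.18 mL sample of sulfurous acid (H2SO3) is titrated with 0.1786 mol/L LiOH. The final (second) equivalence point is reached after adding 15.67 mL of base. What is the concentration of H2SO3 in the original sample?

n(LiOH) = 0.1786 x 0.01567 = 0.002799 mol.
At the final (second) equivalence point, 2 mol OH^- react per mol H2SO3, so n(H2SO3) = 0.002799 / 2 = 0.001399 mol.
[H2SO3] = 0.001399 / 0.01718 L = 0.0815 M.

0.0815 M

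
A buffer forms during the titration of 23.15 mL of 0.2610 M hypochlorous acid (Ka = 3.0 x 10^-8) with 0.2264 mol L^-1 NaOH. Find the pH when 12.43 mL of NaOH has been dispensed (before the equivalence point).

7.46

Initial n(HClO) = 0.2610 x 0.02315 = 0.006042 mol.
n(NaOH) added = 0.2264 x 0.01243 = 0.002814 mol, converting that many moles of HClO to ClO-.
Remaining n(HClO) = 0.003228 mol; n(ClO-) = 0.002814 mol.
By Henderson-Hasselbalch, pH = pKa + log([A^-]/[HA]) = 7.52 + log(0.002814/0.003228) = 7.52 + (-0.06) = 7.46.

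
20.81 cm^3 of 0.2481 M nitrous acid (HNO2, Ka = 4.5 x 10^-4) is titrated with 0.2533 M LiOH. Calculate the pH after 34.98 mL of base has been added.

12.82

n(acid) = 0.2481 x 0.02081 = 0.005163 mol; n(LiOH) added = 0.2533 x 0.03498 = 0.008860 mol.
Base is in excess by 0.008860 - 0.005163 = 0.003697 mol in a total volume of 0.05579 L.
[OH^-] = 0.003697/0.05579 = 0.06627 M, so pOH = 1.18 and pH = 14.00 - 1.18 = 12.82.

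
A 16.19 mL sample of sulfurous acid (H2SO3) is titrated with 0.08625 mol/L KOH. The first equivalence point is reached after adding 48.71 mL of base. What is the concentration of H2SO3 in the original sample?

0.259 M

n(KOH) = 0.08625 x 0.04871 = 0.004201 mol.
At the first equivalence point, 1 mol OH^- react per mol H2SO3, so n(H2SO3) = 0.004201 / 1 = 0.004201 mol.
[H2SO3] = 0.004201 / 0.01619 L = 0.259 M.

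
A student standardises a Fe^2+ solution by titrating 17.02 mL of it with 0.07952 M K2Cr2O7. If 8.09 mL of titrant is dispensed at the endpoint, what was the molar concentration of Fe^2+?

0.227 M

n(K2Cr2O7) = 0.07952 x 0.008090 = 0.0006433 mol.
From the balanced equation, 1 mol K2Cr2O7 reacts with 6 mol Fe^2+, so n(Fe^2+) = 0.0006433 x 6/1 = 0.003860 mol.
[Fe^2+] = 0.003860 / 0.01702 L = 0.227 M.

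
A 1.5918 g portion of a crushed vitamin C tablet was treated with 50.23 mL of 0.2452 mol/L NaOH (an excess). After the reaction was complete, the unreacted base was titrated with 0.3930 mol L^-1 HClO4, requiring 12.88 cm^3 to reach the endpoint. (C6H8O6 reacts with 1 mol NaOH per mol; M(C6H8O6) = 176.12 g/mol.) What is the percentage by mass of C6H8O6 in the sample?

Total n(NaOH) added = 0.2452 x 0.05023 = 0.01232 mol.
n(HClO4) used = 0.3930 x 0.01288 = 0.005062 mol, which equals the excess n(NaOH).
So n(NaOH) consumed by the sample = 0.01232 - 0.005062 = 0.007255 mol.
n(C6H8O6) = 0.007255 / 1 = 0.007255 mol.
mass C6H8O6 = 0.007255 x 176.12 = 1.278 g, so %C6H8O6 = 1.278/1.5918 x 100 = 80.3%.

80.3%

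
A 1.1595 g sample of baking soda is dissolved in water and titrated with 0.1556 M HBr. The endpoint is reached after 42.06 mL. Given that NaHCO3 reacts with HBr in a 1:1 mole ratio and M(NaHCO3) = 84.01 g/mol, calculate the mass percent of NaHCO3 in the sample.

47.4%

n(HBr) = 0.1556 x 0.04206 = 0.006545 mol.
n(NaHCO3) = 0.006545 / 1 = 0.006545 mol.
mass of NaHCO3 = 0.006545 x 84.01 = 0.5498 g.
% purity = 0.5498 / 1.1595 x 100 = 47.4%.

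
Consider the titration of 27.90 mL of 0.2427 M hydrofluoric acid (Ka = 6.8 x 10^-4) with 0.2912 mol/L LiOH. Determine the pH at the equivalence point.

n(HF) = 0.2427 x 0.02790 = 0.006771 mol; V(LiOH) at equivalence = 0.006771/0.2912 = 0.02325 L.
At equivalence all the acid is converted to F-; total volume = 0.02790 + 0.02325 = 0.05115 L, so [F-] = 0.006771/0.05115 = 0.1324 M.
Kb = Kw/Ka = 1.0e-14 / 6.8 x 10^-4 = 1.47e-11.
[OH^-] = sqrt(Kb x [F-]) = sqrt(1.47e-11 x 0.1324) = 1.40e-6 M.
pOH = 5.86, so pH = 14.00 - 5.86 = 8.14.

8.14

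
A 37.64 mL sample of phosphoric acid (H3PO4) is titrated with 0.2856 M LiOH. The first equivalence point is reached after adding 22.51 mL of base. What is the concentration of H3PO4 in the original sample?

0.171 M

n(LiOH) = 0.2856 x 0.02251 = 0.006429 mol.
At the first equivalence point, 1 mol OH^- react per mol H3PO4, so n(H3PO4) = 0.006429 / 1 = 0.006429 mol.
[H3PO4] = 0.006429 / 0.03764 L = 0.171 M.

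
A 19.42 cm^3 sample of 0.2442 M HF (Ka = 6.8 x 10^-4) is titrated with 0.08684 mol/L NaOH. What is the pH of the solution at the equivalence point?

n(HF) = 0.2442 x 0.01942 = 0.004742 mol; V(NaOH) at equivalence = 0.004742/0.08684 = 0.05461 L.
At equivalence all the acid is converted to F-; total volume = 0.01942 + 0.05461 = 0.07403 L, so [F-] = 0.004742/0.07403 = 0.06406 M.
Kb = Kw/Ka = 1.0e-14 / 6.8 x 10^-4 = 1.47e-11.
[OH^-] = sqrt(Kb x [F-]) = sqrt(1.47e-11 x 0.06406) = 9.71e-7 M.
pOH = 6.01, so pH = 14.00 - 6.01 = 7.99.

7.99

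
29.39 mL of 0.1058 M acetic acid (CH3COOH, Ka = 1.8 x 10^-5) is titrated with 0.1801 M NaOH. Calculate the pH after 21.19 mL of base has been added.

n(acid) = 0.1058 x 0.02939 = 0.003109 mol; n(NaOH) added = 0.1801 x 0.02119 = 0.003816 mol.
Base is in excess by 0.003816 - 0.003109 = 0.0007069 mol in a total volume of 0.05058 L.
[OH^-] = 0.0007069/0.05058 = 0.01398 M, so pOH = 1.85 and pH = 14.00 - 1.85 = 12.15.

12.15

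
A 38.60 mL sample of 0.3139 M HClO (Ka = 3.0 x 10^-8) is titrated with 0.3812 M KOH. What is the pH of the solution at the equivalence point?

10.38

n(HClO) = 0.3139 x 0.03860 = 0.01212 mol; V(KOH) at equivalence = 0.01212/0.3812 = 0.03179 L.
At equivalence all the acid is converted to ClO-; total volume = 0.03860 + 0.03179 = 0.07039 L, so [ClO-] = 0.01212/0.07039 = 0.1721 M.
Kb = Kw/Ka = 1.0e-14 / 3.0 x 10^-8 = 3.33e-7.
[OH^-] = sqrt(Kb x [ClO-]) = sqrt(3.33e-7 x 0.1721) = 0.000240 M.
pOH = 3.62, so pH = 14.00 - 3.62 = 10.38.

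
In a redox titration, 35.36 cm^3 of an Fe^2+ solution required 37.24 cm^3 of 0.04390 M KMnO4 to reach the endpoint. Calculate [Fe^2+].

0.231 M

n(KMnO4) = 0.04390 x 0.03724 = 0.001635 mol.
From the balanced equation, 1 mol KMnO4 reacts with 5 mol Fe^2+, so n(Fe^2+) = 0.001635 x 5/1 = 0.008174 mol.
[Fe^2+] = 0.008174 / 0.03536 L = 0.231 M.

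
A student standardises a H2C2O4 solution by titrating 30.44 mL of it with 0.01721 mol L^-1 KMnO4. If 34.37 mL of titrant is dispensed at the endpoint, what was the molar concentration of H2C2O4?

n(KMnO4) = 0.01721 x 0.03437 = 0.0005915 mol.
From the balanced equation, 2 mol KMnO4 reacts with 5 mol H2C2O4, so n(H2C2O4) = 0.0005915 x 5/2 = 0.001479 mol.
[H2C2O4] = 0.001479 / 0.03044 L = 0.0486 M.

0.0486 M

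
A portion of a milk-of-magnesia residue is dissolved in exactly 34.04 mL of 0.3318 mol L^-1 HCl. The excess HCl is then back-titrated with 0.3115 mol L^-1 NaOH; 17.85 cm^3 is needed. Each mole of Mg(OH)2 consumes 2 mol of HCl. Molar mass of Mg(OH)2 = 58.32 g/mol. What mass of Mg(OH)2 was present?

0.167 g

Total n(HCl) added = 0.3318 x 0.03404 = 0.01129 mol.
n(NaOH) used = 0.3115 x 0.01785 = 0.005560 mol, which equals the excess n(HCl).
So n(HCl) consumed by the sample = 0.01129 - 0.005560 = 0.005734 mol.
n(Mg(OH)2) = 0.005734 / 2 = 0.002867 mol.
mass = 0.002867 mol x 58.32 g/mol = 0.167 g.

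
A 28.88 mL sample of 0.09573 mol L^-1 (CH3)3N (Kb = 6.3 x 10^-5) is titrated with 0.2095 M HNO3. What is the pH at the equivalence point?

n((CH3)3N) = 0.09573 x 0.02888 = 0.002765 mol; V(HNO3) at equivalence = 0.002765/0.2095 = 0.01320 L.
At equivalence the base is fully converted to (CH3)3NH+; total volume = 0.04208 L, so [(CH3)3NH+] = 0.002765/0.04208 = 0.06571 M.
Ka((CH3)3NH+) = Kw/Kb = 1.0e-14 / 6.3 x 10^-5 = 1.59e-10.
[H^+] = sqrt(Ka x [(CH3)3NH+]) = sqrt(1.59e-10 x 0.06571) = 3.23e-6 M.
pH = -log(3.23e-6) = 5.49.

5.49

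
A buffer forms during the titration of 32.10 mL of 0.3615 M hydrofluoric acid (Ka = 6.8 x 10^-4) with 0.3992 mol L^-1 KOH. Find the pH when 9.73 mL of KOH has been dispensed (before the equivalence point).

Initial n(HF) = 0.3615 x 0.03210 = 0.01160 mol.
n(KOH) added = 0.3992 x 0.009730 = 0.003884 mol, converting that many moles of HF to F-.
Remaining n(HF) = 0.007720 mol; n(F-) = 0.003884 mol.
By Henderson-Hasselbalch, pH = pKa + log([A^-]/[HA]) = 3.17 + log(0.003884/0.007720) = 3.17 + (-0.30) = 2.87.

2.87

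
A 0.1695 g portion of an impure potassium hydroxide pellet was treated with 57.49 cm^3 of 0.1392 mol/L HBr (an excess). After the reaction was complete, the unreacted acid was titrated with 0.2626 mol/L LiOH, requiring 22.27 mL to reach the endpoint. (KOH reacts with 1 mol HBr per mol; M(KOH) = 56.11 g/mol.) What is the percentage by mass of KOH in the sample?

71.3%

Total n(HBr) added = 0.1392 x 0.05749 = 0.008003 mol.
n(LiOH) used = 0.2626 x 0.02227 = 0.005848 mol, which equals the excess n(HBr).
So n(HBr) consumed by the sample = 0.008003 - 0.005848 = 0.002155 mol.
n(KOH) = 0.002155 / 1 = 0.002155 mol.
mass KOH = 0.002155 x 56.11 = 0.1209 g, so %KOH = 0.1209/0.1695 x 100 = 71.3%.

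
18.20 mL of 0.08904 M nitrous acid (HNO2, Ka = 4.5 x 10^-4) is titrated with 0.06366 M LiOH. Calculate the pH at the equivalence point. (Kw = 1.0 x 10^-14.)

n(HNO2) = 0.08904 x 0.01820 = 0.001621 mol; V(LiOH) at equivalence = 0.001621/0.06366 = 0.02546 L.
At equivalence all the acid is converted to NO2-; total volume = 0.01820 + 0.02546 = 0.04366 L, so [NO2-] = 0.001621/0.04366 = 0.03712 M.
Kb = Kw/Ka = 1.0e-14 / 4.5 x 10^-4 = 2.22e-11.
[OH^-] = sqrt(Kb x [NO2-]) = sqrt(2.22e-11 x 0.03712) = 9.08e-7 M.
pOH = 6.04, so pH = 14.00 - 6.04 = 7.96.

7.96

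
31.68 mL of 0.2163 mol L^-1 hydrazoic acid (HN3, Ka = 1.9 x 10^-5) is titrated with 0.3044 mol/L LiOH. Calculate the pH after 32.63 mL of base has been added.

12.68

n(acid) = 0.2163 x 0.03168 = 0.006852 mol; n(LiOH) added = 0.3044 x 0.03263 = 0.009933 mol.
Base is in excess by 0.009933 - 0.006852 = 0.003080 mol in a total volume of 0.06431 L.
[OH^-] = 0.003080/0.06431 = 0.04790 M, so pOH = 1.32 and pH = 14.00 - 1.32 = 12.68.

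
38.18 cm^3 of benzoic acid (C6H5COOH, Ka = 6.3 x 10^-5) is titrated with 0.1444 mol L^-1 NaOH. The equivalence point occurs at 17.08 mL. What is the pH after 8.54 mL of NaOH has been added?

4.20

8.54 mL is exactly half the equivalence volume (17.08/2), i.e. the half-equivalence point.
There, n(HA) = n(A^-), so pH = pKa = -log(6.3 x 10^-5) = 4.20.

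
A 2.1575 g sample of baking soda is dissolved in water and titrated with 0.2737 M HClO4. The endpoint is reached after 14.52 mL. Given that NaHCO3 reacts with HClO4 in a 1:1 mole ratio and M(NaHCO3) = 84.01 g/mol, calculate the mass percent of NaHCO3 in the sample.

15.5%

n(HClO4) = 0.2737 x 0.01452 = 0.003974 mol.
n(NaHCO3) = 0.003974 / 1 = 0.003974 mol.
mass of NaHCO3 = 0.003974 x 84.01 = 0.3339 g.
% purity = 0.3339 / 2.1575 x 100 = 15.5%.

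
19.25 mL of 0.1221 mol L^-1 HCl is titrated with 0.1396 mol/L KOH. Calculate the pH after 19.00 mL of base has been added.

11.90

n(acid) = 0.1221 x 0.01925 = 0.002350 mol; n(KOH) added = 0.1396 x 0.01900 = 0.002652 mol.
Base is in excess by 0.002652 - 0.002350 = 0.0003020 mol in a total volume of 0.03825 L.
[OH^-] = 0.0003020/0.03825 = 0.007895 M, so pOH = 2.10 and pH = 14.00 - 2.10 = 11.90.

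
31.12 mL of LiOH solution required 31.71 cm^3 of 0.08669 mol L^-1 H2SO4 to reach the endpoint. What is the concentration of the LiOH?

0.177 M

n(H2SO4) delivered = 0.08669 x 0.03171 = 0.002749 mol.
The reaction is 2 LiOH + 1 H2SO4, so n(LiOH) = 0.002749 x 2/1 = 0.005498 mol.
[LiOH] = 0.005498 mol / 0.03112 L = 0.177 M.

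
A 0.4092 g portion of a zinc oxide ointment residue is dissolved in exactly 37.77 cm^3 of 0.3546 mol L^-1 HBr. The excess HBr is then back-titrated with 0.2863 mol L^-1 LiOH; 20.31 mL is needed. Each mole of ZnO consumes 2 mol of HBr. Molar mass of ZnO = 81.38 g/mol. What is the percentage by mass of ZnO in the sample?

75.4%

Total n(HBr) added = 0.3546 x 0.03777 = 0.01339 mol.
n(LiOH) used = 0.2863 x 0.02031 = 0.005815 mol, which equals the excess n(HBr).
So n(HBr) consumed by the sample = 0.01339 - 0.005815 = 0.007578 mol.
n(ZnO) = 0.007578 / 2 = 0.003789 mol.
mass ZnO = 0.003789 x 81.38 = 0.3084 g, so %ZnO = 0.3084/0.4092 x 100 = 75.4%.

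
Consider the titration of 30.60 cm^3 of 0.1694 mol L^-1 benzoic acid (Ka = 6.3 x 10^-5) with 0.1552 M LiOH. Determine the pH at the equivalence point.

n(C6H5COOH) = 0.1694 x 0.03060 = 0.005184 mol; V(LiOH) at equivalence = 0.005184/0.1552 = 0.03340 L.
At equivalence all the acid is converted to C6H5COO-; total volume = 0.03060 + 0.03340 = 0.06400 L, so [C6H5COO-] = 0.005184/0.06400 = 0.08099 M.
Kb = Kw/Ka = 1.0e-14 / 6.3 x 10^-5 = 1.59e-10.
[OH^-] = sqrt(Kb x [C6H5COO-]) = sqrt(1.59e-10 x 0.08099) = 3.59e-6 M.
pOH = 5.45, so pH = 14.00 - 5.45 = 8.55.

8.55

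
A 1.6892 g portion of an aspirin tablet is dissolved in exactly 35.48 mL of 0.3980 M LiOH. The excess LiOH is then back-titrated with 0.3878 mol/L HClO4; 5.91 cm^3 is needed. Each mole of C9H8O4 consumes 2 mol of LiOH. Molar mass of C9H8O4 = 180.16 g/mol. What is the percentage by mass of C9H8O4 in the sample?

63.1%

Total n(LiOH) added = 0.3980 x 0.03548 = 0.01412 mol.
n(HClO4) used = 0.3878 x 0.005910 = 0.002292 mol, which equals the excess n(LiOH).
So n(LiOH) consumed by the sample = 0.01412 - 0.002292 = 0.01183 mol.
n(C9H8O4) = 0.01183 / 2 = 0.005915 mol.
mass C9H8O4 = 0.005915 x 180.16 = 1.066 g, so %C9H8O4 = 1.066/1.6892 x 100 = 63.1%.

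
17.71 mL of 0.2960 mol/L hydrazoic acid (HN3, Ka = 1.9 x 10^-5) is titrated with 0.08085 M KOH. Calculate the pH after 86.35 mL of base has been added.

12.22

n(acid) = 0.2960 x 0.01771 = 0.005242 mol; n(KOH) added = 0.08085 x 0.08635 = 0.006981 mol.
Base is in excess by 0.006981 - 0.005242 = 0.001739 mol in a total volume of 0.1041 L.
[OH^-] = 0.001739/0.1041 = 0.01671 M, so pOH = 1.78 and pH = 14.00 - 1.78 = 12.22.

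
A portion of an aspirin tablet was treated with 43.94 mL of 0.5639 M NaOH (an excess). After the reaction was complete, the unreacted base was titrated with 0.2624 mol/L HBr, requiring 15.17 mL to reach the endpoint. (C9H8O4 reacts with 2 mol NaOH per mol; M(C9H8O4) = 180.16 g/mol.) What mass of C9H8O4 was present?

Total n(NaOH) added = 0.5639 x 0.04394 = 0.02478 mol.
n(HBr) used = 0.2624 x 0.01517 = 0.003981 mol, which equals the excess n(NaOH).
So n(NaOH) consumed by the sample = 0.02478 - 0.003981 = 0.02080 mol.
n(C9H8O4) = 0.02080 / 2 = 0.01040 mol.
mass = 0.01040 mol x 180.16 g/mol = 1.87 g.

1.87 g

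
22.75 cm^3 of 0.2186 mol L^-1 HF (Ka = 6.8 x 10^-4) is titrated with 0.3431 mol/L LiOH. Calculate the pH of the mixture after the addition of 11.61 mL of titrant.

Initial n(HF) = 0.2186 x 0.02275 = 0.004973 mol.
n(LiOH) added = 0.3431 x 0.01161 = 0.003983 mol, converting that many moles of HF to F-.
Remaining n(HF) = 0.0009898 mol; n(F-) = 0.003983 mol.
By Henderson-Hasselbalch, pH = pKa + log([A^-]/[HA]) = 3.17 + log(0.003983/0.0009898) = 3.17 + (+0.60) = 3.77.

3.77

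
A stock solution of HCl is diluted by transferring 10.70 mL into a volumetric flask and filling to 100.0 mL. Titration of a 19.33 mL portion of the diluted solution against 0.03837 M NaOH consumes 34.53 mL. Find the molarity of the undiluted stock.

n(NaOH) = 0.03837 x 0.03453 = 0.001325 mol.
n(HCl) in the aliquot = 0.001325 mol.
[diluted HCl] = 0.001325 / 0.01933 = 0.06854 M.
Dilution factor = 100.0/10.70 = 9.346, so [stock] = 0.06854 x 9.346 = 0.641 M.

0.641 M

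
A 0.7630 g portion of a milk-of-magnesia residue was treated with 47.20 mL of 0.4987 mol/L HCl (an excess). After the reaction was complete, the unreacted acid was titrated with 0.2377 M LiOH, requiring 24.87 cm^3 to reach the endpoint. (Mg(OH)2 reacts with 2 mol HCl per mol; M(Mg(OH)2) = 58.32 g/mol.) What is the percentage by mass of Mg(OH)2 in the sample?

Total n(HCl) added = 0.4987 x 0.04720 = 0.02354 mol.
n(LiOH) used = 0.2377 x 0.02487 = 0.005912 mol, which equals the excess n(HCl).
So n(HCl) consumed by the sample = 0.02354 - 0.005912 = 0.01763 mol.
n(Mg(OH)2) = 0.01763 / 2 = 0.008814 mol.
mass Mg(OH)2 = 0.008814 x 58.32 = 0.5140 g, so %Mg(OH)2 = 0.5140/0.7630 x 100 = 67.4%.

67.4%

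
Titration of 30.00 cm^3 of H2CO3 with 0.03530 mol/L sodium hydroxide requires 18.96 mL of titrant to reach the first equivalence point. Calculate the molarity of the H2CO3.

n(NaOH) = 0.03530 x 0.01896 = 0.0006693 mol.
At the first equivalence point, 1 mol OH^- react per mol H2CO3, so n(H2CO3) = 0.0006693 / 1 = 0.0006693 mol.
[H2CO3] = 0.0006693 / 0.03000 L = 0.0223 M.

0.0223 M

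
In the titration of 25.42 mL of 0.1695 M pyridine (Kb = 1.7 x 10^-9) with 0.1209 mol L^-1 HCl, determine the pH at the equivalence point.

n(C5H5N) = 0.1695 x 0.02542 = 0.004309 mol; V(HCl) at equivalence = 0.004309/0.1209 = 0.03564 L.
At equivalence the base is fully converted to C5H5NH+; total volume = 0.06106 L, so [C5H5NH+] = 0.004309/0.06106 = 0.07057 M.
Ka(C5H5NH+) = Kw/Kb = 1.0e-14 / 1.7 x 10^-9 = 5.88e-6.
[H^+] = sqrt(Ka x [C5H5NH+]) = sqrt(5.88e-6 x 0.07057) = 0.000644 M.
pH = -log(0.000644) = 3.19.

3.19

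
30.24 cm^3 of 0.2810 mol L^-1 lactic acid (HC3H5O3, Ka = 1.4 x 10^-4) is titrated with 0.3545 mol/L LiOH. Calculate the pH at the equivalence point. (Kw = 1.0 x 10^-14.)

8.52

n(HC3H5O3) = 0.2810 x 0.03024 = 0.008497 mol; V(LiOH) at equivalence = 0.008497/0.3545 = 0.02397 L.
At equivalence all the acid is converted to C3H5O3-; total volume = 0.03024 + 0.02397 = 0.05421 L, so [C3H5O3-] = 0.008497/0.05421 = 0.1567 M.
Kb = Kw/Ka = 1.0e-14 / 1.4 x 10^-4 = 7.14e-11.
[OH^-] = sqrt(Kb x [C3H5O3-]) = sqrt(7.14e-11 x 0.1567) = 3.35e-6 M.
pOH = 5.48, so pH = 14.00 - 5.48 = 8.52.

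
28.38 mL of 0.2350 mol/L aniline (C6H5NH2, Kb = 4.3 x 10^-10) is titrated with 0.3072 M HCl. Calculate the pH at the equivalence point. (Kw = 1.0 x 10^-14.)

2.75

n(C6H5NH2) = 0.2350 x 0.02838 = 0.006669 mol; V(HCl) at equivalence = 0.006669/0.3072 = 0.02171 L.
At equivalence the base is fully converted to C6H5NH3+; total volume = 0.05009 L, so [C6H5NH3+] = 0.006669/0.05009 = 0.1331 M.
Ka(C6H5NH3+) = Kw/Kb = 1.0e-14 / 4.3 x 10^-10 = 2.33e-5.
[H^+] = sqrt(Ka x [C6H5NH3+]) = sqrt(2.33e-5 x 0.1331) = 0.00176 M.
pH = -log(0.00176) = 2.75.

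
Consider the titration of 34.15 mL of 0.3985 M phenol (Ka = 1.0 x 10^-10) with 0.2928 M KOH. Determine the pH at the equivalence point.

n(C6H5OH) = 0.3985 x 0.03415 = 0.01361 mol; V(KOH) at equivalence = 0.01361/0.2928 = 0.04648 L.
At equivalence all the acid is converted to C6H5O-; total volume = 0.03415 + 0.04648 = 0.08063 L, so [C6H5O-] = 0.01361/0.08063 = 0.1688 M.
Kb = Kw/Ka = 1.0e-14 / 1.0 x 10^-10 = 0.000100.
[OH^-] = sqrt(Kb x [C6H5O-]) = sqrt(0.000100 x 0.1688) = 0.00411 M.
pOH = 2.39, so pH = 14.00 - 2.39 = 11.61.

11.61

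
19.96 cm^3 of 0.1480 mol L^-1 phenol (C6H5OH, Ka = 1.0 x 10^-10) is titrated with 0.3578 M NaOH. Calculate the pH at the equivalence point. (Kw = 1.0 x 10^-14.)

11.51

n(C6H5OH) = 0.1480 x 0.01996 = 0.002954 mol; V(NaOH) at equivalence = 0.002954/0.3578 = 0.008256 L.
At equivalence all the acid is converted to C6H5O-; total volume = 0.01996 + 0.008256 = 0.02822 L, so [C6H5O-] = 0.002954/0.02822 = 0.1047 M.
Kb = Kw/Ka = 1.0e-14 / 1.0 x 10^-10 = 0.000100.
[OH^-] = sqrt(Kb x [C6H5O-]) = sqrt(0.000100 x 0.1047) = 0.00324 M.
pOH = 2.49, so pH = 14.00 - 2.49 = 11.51.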